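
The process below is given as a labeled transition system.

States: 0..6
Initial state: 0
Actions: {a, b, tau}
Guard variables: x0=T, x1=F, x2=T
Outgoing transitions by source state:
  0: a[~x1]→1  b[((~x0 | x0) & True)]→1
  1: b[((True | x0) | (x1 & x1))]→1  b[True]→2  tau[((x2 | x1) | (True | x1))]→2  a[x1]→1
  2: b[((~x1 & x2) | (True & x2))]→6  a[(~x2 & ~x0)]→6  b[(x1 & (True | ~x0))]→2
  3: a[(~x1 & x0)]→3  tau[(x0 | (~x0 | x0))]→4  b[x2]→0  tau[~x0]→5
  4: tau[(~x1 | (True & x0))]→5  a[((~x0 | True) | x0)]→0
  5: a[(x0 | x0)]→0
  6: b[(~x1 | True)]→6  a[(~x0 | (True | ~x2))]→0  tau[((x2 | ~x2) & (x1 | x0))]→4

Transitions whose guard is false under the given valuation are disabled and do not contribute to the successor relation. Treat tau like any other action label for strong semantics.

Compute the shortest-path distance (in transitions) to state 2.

BFS to 2:
  Layer 0: {0}
  Layer 1: {1}
  Layer 2: {2}
depth(2)=2, e.g. a·b

Answer: 2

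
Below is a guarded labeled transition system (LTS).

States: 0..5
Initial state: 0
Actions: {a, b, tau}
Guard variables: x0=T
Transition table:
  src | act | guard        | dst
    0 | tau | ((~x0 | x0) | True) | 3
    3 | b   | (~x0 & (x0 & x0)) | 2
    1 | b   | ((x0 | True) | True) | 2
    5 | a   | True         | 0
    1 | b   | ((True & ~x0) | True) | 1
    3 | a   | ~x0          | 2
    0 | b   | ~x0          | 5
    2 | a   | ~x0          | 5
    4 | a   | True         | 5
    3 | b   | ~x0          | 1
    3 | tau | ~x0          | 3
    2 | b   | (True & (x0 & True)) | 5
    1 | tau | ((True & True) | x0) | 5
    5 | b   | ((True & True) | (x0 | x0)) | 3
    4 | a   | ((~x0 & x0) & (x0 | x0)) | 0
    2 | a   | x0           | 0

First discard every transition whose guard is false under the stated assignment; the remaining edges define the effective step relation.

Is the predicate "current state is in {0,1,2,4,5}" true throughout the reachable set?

Answer: INVARIANT VIOLATED at state 3

Working:
Allowed set {0,1,2,4,5}
Reachable = {0,3}
  0: ok
  3: ✗ unsafe
reach 3 via tau — violates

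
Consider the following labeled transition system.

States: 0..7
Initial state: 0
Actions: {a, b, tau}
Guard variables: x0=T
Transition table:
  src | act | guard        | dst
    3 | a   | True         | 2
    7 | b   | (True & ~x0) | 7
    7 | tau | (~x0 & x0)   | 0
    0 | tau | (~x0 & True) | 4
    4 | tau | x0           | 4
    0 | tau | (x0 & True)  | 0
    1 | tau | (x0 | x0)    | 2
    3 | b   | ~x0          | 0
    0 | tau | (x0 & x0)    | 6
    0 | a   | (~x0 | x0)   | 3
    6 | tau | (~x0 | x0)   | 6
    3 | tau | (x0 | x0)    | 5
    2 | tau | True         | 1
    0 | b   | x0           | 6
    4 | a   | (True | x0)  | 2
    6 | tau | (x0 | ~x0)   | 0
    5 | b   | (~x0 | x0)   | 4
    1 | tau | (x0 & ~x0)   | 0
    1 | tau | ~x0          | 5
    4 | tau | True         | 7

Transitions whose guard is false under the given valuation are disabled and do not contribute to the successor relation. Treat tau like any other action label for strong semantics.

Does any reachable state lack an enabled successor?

Answer: DEADLOCK at state 7

Trace:
R = {0,1,2,3,4,5,6,7}
  0: a→3  b→6  tau→0  tau→6  [deg 4]
  1: tau→2  [deg 1]
  2: tau→1  [deg 1]
  3: a→2  tau→5  [deg 2]
  4: a→2  tau→4  tau→7  [deg 3]
  5: b→4  [deg 1]
  6: tau→0  tau→6  [deg 2]
  7: ∅  [STUCK]
trace reaching 7: a·tau·b·tau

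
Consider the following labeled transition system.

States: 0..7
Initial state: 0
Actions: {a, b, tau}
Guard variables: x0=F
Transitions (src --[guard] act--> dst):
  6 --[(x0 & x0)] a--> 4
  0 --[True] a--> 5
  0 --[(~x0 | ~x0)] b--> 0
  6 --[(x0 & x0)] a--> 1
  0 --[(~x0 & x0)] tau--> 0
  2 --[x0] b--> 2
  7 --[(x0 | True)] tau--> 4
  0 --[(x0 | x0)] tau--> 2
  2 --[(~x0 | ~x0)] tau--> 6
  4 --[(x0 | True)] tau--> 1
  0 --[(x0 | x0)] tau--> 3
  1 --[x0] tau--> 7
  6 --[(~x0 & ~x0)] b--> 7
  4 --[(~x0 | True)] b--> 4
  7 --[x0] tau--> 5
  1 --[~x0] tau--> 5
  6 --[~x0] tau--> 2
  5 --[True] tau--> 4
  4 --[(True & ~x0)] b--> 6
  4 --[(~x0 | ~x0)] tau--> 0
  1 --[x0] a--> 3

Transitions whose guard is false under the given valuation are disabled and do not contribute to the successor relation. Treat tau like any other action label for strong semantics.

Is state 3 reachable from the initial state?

Answer: UNREACHABLE

Analysis:
Guard filter leaves 12 enabled edge(s).
L0 = {0}
L1 = {5}  cumulative {0,5}
L2 = {4}  cumulative {0,4,5}
L3 = {1,6}  cumulative {0,1,4,5,6}
L4 = {2,7}  cumulative {0,1,2,4,5,6,7}
R = {0,1,2,4,5,6,7}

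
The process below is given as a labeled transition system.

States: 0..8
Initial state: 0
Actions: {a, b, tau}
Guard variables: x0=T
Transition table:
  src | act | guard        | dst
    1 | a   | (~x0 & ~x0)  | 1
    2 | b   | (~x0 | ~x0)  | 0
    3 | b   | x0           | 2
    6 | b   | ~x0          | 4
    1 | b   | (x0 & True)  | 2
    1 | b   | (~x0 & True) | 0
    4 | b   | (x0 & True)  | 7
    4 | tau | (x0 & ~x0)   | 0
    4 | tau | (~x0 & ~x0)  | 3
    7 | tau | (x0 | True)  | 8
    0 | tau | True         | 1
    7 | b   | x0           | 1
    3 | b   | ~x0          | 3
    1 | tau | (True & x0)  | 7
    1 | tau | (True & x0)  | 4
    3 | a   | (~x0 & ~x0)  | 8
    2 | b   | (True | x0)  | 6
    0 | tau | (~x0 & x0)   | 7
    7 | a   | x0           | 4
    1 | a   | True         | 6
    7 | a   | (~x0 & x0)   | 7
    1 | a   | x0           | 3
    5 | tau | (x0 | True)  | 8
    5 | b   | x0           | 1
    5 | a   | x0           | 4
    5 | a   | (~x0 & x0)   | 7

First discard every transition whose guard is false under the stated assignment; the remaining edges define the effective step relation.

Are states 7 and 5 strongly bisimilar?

Compute ~ classes (split until stable):
  π0 = {{0,1,2,3,4,5,6,7,8}}
  π1 = {{0},{1,5,7},{2,3,4},{6,8}}
  π2 = {{0},{1},{2},{3},{4},{5,7},{6,8}}
stable after 3 split(s): 7 block(s)
7∈{5,7}, 5∈{5,7}

Answer: BISIMILAR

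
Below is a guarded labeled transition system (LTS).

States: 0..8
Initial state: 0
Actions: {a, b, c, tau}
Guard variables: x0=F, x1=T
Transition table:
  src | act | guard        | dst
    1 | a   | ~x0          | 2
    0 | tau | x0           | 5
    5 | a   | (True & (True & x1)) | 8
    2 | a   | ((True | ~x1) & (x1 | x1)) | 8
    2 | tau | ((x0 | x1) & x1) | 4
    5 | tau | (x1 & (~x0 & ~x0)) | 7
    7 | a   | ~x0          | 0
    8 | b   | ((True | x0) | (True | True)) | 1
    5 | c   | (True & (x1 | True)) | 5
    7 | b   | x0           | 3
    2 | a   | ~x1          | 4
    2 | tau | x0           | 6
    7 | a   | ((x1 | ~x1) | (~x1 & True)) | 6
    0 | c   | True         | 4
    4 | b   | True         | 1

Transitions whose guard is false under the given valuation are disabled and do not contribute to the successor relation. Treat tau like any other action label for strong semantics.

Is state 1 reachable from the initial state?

Answer: REACHABLE

Working:
11 transition(s) survive guard evaluation.
Layer 0: {0}
Layer 1: {4}  cumulative {0,4}
Layer 2: {1}  cumulative {0,1,4}
Layer 3: {2}  cumulative {0,1,2,4}
Layer 4: {8}  cumulative {0,1,2,4,8}
R = {0,1,2,4,8}
Path to 1: c·b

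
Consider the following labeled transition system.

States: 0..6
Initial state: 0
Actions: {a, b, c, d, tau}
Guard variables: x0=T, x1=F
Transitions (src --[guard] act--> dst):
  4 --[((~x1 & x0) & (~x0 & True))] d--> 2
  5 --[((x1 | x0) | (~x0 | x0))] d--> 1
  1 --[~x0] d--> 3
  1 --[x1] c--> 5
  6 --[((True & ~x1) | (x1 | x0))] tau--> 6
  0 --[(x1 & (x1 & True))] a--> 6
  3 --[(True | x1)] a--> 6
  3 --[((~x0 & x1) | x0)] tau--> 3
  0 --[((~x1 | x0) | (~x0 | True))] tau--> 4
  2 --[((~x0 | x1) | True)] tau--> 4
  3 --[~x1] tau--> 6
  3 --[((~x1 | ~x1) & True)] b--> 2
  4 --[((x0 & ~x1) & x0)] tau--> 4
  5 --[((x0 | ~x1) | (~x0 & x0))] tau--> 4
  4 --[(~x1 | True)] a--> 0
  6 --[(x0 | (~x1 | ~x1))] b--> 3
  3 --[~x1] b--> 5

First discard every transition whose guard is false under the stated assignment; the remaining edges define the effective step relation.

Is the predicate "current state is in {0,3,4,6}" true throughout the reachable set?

Allowed set {0,3,4,6}
Reach set: {0,4}
  0: ok
  4: ok

Answer: INVARIANT HOLDS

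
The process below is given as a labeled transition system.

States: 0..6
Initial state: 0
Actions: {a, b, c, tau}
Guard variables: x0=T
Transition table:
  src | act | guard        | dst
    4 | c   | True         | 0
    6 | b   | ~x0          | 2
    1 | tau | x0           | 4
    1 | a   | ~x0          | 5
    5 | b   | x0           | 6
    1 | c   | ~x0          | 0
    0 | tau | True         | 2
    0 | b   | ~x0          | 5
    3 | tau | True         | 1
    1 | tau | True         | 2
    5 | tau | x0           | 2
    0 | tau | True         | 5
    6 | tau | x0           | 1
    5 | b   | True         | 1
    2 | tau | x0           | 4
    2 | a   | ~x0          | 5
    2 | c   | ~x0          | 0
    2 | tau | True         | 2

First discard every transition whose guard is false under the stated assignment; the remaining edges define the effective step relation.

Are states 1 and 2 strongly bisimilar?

Bisimulation quotient by refinement:
  P[0] = {{0,1,2,3,4,5,6}}
  P[1] = {{0,1,2,3,6},{4},{5}}
  P[2] = {{0},{1,2},{3,6},{4},{5}}
stable after 3 split(s): 5 block(s)
class of 1: {1,2}; class of 2: {1,2}

Answer: BISIMILAR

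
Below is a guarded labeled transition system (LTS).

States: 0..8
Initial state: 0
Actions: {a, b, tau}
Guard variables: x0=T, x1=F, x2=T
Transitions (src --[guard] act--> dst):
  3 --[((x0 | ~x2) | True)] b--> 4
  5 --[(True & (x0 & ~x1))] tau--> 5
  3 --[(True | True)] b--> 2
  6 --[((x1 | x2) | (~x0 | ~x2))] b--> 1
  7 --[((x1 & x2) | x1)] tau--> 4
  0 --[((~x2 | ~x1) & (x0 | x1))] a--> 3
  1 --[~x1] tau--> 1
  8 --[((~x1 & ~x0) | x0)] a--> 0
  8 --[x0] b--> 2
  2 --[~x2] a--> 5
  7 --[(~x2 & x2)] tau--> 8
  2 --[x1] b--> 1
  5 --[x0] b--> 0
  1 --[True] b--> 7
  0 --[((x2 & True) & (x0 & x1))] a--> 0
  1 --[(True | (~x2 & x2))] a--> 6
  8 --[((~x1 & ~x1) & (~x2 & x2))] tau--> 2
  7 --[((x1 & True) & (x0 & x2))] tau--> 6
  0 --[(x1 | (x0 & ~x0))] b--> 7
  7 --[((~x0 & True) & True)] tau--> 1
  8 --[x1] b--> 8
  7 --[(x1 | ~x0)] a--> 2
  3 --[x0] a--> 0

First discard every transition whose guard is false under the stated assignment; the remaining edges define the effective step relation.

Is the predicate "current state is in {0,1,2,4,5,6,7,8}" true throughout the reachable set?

Inv-set: {0,1,2,4,5,6,7,8}
R = {0,2,3,4}
  0: ✓
  2: ✓
  3: outside
  4: ✓
counterexample path to 3: a

Answer: INVARIANT VIOLATED at state 3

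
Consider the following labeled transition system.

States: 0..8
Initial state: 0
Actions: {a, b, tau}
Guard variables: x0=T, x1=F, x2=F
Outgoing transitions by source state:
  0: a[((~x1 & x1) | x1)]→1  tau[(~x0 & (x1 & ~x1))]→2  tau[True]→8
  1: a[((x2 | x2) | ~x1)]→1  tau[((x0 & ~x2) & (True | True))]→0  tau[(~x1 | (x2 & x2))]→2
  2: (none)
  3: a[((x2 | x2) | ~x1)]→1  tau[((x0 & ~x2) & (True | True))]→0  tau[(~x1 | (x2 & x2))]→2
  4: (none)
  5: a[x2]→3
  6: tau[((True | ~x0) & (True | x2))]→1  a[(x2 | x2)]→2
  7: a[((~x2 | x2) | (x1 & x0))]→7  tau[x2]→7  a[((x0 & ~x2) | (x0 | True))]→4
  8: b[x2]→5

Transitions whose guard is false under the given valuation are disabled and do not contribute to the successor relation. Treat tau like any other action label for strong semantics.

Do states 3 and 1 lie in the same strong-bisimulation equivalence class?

Answer: BISIMILAR

Analysis:
Bisimulation quotient by refinement:
  P[0] = {{0,1,2,3,4,5,6,7,8}}
  P[1] = {{0,6},{1,3},{2,4,5,8},{7}}
  P[2] = {{0},{1,3},{2,4,5,8},{6},{7}}
Fixed point at round 3; 5 class(es).
class of 3: {1,3}; class of 1: {1,3}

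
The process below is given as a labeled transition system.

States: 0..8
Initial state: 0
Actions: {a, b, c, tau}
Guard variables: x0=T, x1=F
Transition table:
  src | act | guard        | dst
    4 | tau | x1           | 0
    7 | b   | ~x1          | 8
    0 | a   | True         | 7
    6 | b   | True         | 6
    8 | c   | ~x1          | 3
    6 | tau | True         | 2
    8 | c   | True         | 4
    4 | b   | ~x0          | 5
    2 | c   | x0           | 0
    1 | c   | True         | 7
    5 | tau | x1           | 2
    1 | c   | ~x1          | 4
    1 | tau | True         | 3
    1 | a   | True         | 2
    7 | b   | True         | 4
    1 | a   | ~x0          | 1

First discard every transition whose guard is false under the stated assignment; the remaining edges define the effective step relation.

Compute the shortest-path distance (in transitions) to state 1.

Answer: UNREACHABLE

Analysis:
Breadth-first toward 1:
  L0 = {0}
  L1 = {7}
  L2 = {4,8}
  L3 = {3}
1 never appears.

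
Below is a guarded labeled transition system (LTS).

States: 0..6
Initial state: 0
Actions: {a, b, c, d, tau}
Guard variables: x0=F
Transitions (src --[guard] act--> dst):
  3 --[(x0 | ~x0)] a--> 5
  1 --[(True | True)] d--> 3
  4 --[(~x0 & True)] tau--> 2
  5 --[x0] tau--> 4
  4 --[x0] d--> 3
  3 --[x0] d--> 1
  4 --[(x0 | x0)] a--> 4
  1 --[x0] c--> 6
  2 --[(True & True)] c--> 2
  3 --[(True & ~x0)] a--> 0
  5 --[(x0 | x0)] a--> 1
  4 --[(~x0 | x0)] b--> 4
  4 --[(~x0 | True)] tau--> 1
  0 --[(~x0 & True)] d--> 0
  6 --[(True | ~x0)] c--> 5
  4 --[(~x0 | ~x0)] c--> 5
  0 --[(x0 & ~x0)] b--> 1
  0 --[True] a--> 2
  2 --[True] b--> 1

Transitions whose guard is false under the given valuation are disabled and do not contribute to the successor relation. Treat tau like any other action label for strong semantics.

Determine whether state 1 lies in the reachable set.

12 transition(s) survive guard evaluation.
L0 = {0}
L1 = {2}  total {0,2}
L2 = {1}  total {0,1,2}
L3 = {3}  total {0,1,2,3}
L4 = {5}  total {0,1,2,3,5}
Reachable = {0,1,2,3,5}
witness 1: a·b

Answer: REACHABLE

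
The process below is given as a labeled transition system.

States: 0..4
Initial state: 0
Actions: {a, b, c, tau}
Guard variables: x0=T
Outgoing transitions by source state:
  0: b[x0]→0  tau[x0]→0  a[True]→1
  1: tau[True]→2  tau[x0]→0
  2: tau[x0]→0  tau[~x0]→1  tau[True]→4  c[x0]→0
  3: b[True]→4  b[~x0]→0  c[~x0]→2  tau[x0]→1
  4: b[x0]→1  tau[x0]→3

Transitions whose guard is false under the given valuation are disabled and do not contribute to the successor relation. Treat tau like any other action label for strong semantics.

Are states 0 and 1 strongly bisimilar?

Answer: NOT BISIMILAR

Analysis:
Refine partition for ~:
  round 0: {{0,1,2,3,4}}
  round 1: {{0},{1},{2},{3,4}}
  round 2: {{0},{1},{2},{3},{4}}
5 equivalence class(es) (converged in 3)
0∈{0}, 1∈{1}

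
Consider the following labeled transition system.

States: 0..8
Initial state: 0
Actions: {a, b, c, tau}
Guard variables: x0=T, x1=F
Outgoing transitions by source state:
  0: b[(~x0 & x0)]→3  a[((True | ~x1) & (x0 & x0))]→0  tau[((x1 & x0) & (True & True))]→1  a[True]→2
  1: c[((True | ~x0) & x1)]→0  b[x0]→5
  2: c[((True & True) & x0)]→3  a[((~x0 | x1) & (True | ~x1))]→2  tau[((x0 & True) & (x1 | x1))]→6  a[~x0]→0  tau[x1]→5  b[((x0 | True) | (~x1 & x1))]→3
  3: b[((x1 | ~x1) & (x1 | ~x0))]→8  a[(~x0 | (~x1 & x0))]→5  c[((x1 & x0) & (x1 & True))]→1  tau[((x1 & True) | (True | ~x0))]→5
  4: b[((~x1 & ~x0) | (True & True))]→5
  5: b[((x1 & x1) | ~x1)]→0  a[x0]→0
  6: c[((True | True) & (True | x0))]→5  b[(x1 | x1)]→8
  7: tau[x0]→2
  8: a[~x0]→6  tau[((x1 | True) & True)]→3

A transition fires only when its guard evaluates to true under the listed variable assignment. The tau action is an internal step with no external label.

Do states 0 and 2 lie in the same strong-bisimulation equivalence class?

Bisimulation quotient by refinement:
  round 0: {{0,1,2,3,4,5,6,7,8}}
  round 1: {{0},{1,4},{2},{3},{5},{6},{7,8}}
  round 2: {{0},{1,4},{2},{3},{5},{6},{7},{8}}
Fixed point at round 3; 8 class(es).
class of 0: {0}; class of 2: {2}

Answer: NOT BISIMILAR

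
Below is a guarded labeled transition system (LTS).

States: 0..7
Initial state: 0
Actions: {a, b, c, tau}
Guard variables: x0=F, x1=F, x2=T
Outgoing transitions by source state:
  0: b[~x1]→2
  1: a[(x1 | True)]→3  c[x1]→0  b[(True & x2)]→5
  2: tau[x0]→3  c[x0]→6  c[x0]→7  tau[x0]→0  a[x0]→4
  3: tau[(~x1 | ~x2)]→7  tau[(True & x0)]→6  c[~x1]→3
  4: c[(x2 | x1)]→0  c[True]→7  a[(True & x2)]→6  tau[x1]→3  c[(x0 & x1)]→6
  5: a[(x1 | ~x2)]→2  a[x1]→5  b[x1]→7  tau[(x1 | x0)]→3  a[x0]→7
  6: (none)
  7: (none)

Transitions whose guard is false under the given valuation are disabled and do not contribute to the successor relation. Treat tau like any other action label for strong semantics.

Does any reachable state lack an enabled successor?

Answer: DEADLOCK at state 2

Working:
R = {0,2}
  0: b→2  [1 out]
  2: ∅  [STUCK]
Path to 2: b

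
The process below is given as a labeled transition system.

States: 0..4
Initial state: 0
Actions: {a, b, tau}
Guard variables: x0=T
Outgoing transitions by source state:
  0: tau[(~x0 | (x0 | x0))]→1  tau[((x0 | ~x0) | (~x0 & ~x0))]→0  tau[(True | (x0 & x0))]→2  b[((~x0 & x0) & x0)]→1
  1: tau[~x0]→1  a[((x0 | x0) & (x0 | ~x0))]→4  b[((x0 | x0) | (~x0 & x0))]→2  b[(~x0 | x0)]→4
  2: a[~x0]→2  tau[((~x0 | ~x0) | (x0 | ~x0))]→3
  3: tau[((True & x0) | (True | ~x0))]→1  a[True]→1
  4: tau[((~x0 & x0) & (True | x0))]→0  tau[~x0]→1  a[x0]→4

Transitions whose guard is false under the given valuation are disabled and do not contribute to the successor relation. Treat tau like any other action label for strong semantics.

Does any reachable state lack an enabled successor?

Answer: DEADLOCK-FREE

Working:
Reach set: {0,1,2,3,4}
  0: tau→0  tau→1  tau→2  [deg 3]
  1: a→4  b→2  b→4  [deg 3]
  2: tau→3  [deg 1]
  3: a→1  tau→1  [deg 2]
  4: a→4  [deg 1]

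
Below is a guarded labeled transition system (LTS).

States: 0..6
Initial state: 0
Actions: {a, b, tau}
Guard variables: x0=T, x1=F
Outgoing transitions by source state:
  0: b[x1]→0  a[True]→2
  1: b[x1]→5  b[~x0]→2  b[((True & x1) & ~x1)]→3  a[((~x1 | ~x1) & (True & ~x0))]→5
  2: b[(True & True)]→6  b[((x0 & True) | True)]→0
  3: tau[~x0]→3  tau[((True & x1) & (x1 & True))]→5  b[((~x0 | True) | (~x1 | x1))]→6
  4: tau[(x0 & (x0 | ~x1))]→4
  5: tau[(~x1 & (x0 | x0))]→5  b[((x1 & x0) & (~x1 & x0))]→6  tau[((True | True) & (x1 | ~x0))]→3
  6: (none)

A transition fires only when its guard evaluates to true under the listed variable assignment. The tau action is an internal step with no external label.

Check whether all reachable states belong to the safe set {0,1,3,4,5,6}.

Answer: INVARIANT VIOLATED at state 2

Working:
Allowed set {0,1,3,4,5,6}
Reachable = {0,2,6}
  0: safe
  2: outside
  6: safe
witness against invariant: a → 2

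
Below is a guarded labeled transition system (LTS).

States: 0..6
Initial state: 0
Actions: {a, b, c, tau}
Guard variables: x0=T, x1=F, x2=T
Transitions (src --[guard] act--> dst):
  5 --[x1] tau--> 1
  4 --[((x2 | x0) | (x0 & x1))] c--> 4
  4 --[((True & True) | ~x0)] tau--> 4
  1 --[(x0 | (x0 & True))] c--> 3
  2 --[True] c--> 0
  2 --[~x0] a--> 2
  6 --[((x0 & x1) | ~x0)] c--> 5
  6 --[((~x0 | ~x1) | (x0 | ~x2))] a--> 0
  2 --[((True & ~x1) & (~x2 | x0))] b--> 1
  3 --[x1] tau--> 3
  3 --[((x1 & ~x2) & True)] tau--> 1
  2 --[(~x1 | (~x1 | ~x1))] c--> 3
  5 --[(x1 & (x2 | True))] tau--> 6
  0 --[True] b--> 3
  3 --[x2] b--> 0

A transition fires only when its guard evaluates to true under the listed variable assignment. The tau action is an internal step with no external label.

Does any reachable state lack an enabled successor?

Answer: DEADLOCK-FREE

Analysis:
Reachable = {0,3}
  0: b→3  [1 exit(s)]
  3: b→0  [1 exit(s)]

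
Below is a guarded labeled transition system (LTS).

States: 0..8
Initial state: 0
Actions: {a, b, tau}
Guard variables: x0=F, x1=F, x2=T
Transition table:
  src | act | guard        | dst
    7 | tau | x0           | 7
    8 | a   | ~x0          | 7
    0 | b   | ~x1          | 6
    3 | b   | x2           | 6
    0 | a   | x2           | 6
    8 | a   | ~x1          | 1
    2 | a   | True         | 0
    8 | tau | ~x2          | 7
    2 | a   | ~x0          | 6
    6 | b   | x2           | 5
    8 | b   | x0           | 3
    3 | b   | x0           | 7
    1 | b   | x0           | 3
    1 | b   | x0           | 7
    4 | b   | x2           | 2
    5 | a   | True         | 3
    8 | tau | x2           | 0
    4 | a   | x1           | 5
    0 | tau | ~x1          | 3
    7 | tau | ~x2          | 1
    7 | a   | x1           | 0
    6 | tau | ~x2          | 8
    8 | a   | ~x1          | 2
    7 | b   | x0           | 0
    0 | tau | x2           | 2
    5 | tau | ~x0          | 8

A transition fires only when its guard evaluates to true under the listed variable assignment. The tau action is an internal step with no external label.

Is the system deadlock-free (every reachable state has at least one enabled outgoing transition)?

Answer: DEADLOCK at state 1

Analysis:
Reachable = {0,1,2,3,5,6,7,8}
  0: a→6  b→6  tau→2  tau→3  [deg 4]
  1: ∅  [deadlock]
  2: a→0  a→6  [deg 2]
  3: b→6  [deg 1]
  5: a→3  tau→8  [deg 2]
  6: b→5  [deg 1]
  7: ∅  [deadlock]
  8: a→1  a→2  a→7  tau→0  [deg 4]
trace reaching 1: b·b·tau·a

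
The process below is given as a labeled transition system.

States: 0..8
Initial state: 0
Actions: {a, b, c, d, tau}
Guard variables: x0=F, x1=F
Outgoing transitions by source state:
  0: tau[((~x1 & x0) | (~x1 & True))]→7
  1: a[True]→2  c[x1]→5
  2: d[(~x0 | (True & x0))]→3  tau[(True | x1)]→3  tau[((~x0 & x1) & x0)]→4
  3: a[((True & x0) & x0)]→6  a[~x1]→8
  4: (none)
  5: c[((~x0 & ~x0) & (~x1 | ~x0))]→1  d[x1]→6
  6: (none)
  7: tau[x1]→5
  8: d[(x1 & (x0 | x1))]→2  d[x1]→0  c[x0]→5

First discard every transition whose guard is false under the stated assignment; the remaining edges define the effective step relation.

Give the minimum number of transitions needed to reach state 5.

Answer: UNREACHABLE

Working:
Breadth-first toward 5:
  L0 = {0}
  L1 = {7}
5 never appears.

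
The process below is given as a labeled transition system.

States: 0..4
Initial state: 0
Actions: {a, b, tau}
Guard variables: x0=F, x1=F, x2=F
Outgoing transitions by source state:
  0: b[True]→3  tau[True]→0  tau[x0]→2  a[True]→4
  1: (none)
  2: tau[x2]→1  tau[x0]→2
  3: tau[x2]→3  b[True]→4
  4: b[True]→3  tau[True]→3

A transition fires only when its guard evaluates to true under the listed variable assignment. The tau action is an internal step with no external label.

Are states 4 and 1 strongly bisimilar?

Answer: NOT BISIMILAR

Analysis:
Bisimulation quotient by refinement:
  round 0: {{0,1,2,3,4}}
  round 1: {{0},{1,2},{3},{4}}
4 equivalence class(es) (converged in 2)
4∈{4}, 1∈{1,2}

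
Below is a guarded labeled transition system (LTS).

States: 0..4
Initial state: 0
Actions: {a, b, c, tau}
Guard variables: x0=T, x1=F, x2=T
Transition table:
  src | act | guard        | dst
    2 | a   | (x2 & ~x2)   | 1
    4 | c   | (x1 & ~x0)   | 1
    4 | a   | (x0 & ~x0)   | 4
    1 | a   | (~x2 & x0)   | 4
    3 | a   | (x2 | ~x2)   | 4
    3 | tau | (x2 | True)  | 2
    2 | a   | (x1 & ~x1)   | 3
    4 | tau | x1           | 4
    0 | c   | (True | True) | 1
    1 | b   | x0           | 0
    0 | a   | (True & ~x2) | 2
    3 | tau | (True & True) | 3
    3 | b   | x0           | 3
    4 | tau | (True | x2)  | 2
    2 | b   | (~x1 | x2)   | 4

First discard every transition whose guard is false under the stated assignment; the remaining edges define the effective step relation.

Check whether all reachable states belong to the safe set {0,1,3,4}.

Safe = {0,1,3,4}
Reachable = {0,1}
  0: ok
  1: ok

Answer: INVARIANT HOLDS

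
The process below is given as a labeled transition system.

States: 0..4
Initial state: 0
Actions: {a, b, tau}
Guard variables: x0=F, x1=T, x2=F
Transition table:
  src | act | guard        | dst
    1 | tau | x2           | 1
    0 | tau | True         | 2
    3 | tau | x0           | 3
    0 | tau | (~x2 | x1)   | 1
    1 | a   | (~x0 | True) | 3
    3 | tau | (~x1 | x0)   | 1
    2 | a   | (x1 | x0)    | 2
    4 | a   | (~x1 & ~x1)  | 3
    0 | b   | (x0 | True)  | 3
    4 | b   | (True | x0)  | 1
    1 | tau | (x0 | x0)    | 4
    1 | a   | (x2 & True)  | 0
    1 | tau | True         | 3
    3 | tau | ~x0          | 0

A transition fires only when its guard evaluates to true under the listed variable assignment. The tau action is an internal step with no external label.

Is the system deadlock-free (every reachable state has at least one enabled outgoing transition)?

R = {0,1,2,3}
  0: b→3  tau→1  tau→2  [3 out]
  1: a→3  tau→3  [2 out]
  2: a→2  [1 out]
  3: tau→0  [1 out]

Answer: DEADLOCK-FREE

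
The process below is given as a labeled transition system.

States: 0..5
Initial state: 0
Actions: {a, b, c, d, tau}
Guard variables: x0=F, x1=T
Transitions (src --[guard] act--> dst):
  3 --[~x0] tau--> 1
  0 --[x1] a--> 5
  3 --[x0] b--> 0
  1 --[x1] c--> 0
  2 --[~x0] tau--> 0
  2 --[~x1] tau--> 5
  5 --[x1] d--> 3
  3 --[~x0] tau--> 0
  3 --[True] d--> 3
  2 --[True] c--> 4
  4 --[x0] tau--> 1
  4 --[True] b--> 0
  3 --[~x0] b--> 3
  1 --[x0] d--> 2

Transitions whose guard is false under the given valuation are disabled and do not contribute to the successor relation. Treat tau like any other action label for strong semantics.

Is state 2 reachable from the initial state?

10 transition(s) survive guard evaluation.
Layer 0: {0}
Layer 1: {5}  now seen {0,5}
Layer 2: {3}  now seen {0,3,5}
Layer 3: {1}  now seen {0,1,3,5}
R = {0,1,3,5}

Answer: UNREACHABLE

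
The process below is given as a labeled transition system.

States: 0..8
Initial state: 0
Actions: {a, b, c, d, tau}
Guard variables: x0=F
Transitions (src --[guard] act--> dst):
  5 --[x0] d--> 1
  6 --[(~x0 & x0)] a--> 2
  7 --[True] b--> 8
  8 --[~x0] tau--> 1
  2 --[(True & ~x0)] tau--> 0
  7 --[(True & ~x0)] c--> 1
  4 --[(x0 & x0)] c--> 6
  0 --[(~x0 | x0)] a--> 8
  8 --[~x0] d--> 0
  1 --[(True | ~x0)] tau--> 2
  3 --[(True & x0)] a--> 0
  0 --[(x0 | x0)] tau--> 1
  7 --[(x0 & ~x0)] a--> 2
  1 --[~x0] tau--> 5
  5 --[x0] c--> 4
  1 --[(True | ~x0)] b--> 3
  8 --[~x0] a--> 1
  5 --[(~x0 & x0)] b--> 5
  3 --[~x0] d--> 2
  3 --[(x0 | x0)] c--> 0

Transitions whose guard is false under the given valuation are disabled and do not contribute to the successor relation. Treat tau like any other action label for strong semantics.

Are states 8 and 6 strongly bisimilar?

Compute ~ classes (split until stable):
  P[0] = {{0,1,2,3,4,5,6,7,8}}
  P[1] = {{0},{1},{2},{3},{4,5,6},{7},{8}}
stable after 2 split(s): 7 block(s)
[8]={8}  [6]={4,5,6}

Answer: NOT BISIMILAR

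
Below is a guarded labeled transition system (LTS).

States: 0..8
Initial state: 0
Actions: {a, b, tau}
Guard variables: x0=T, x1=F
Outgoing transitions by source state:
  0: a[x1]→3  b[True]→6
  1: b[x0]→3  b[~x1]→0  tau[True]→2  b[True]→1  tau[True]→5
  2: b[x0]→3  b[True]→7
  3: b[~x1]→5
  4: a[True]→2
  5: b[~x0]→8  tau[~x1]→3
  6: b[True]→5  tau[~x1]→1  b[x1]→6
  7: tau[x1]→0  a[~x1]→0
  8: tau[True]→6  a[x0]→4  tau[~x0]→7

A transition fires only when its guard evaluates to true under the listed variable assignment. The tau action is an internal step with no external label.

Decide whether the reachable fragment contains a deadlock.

Reachable = {0,1,2,3,5,6,7}
  0: b→6  [deg 1]
  1: b→0  b→1  b→3  tau→2  tau→5  [deg 5]
  2: b→3  b→7  [deg 2]
  3: b→5  [deg 1]
  5: tau→3  [deg 1]
  6: b→5  tau→1  [deg 2]
  7: a→0  [deg 1]

Answer: DEADLOCK-FREE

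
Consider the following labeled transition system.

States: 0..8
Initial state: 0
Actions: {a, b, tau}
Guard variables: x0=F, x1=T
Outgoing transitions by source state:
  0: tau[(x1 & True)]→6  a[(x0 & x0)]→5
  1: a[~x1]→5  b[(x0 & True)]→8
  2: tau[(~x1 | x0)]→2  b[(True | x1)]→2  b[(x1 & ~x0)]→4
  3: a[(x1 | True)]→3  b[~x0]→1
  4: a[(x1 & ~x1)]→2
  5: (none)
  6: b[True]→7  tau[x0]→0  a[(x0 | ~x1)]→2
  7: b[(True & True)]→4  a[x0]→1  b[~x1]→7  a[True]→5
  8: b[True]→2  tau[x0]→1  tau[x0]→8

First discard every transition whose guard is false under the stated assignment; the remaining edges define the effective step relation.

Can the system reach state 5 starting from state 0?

Answer: REACHABLE

Working:
9 transition(s) survive guard evaluation.
L0 = {0}
L1 = {6}  now seen {0,6}
L2 = {7}  now seen {0,6,7}
L3 = {4,5}  now seen {0,4,5,6,7}
Reach set: {0,4,5,6,7}
Path to 5: tau·b·a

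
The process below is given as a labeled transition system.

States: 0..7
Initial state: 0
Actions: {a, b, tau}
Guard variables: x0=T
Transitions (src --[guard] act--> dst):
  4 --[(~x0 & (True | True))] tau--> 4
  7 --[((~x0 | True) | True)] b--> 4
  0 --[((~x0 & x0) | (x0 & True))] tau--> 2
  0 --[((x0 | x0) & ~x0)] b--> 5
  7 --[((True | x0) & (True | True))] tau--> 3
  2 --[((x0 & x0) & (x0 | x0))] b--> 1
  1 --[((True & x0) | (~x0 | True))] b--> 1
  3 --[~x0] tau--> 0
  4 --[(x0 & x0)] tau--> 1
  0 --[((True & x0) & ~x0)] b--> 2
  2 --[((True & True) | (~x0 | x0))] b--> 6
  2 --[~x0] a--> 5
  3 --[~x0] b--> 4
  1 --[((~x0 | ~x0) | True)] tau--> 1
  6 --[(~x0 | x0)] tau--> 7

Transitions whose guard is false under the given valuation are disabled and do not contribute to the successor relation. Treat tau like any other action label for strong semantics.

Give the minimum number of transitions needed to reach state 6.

Answer: 2

Trace:
Breadth-first toward 6:
  Layer 0: {0}
  Layer 1: {2}
  Layer 2: {1,6}
first hit 6 at d=2 via tau·b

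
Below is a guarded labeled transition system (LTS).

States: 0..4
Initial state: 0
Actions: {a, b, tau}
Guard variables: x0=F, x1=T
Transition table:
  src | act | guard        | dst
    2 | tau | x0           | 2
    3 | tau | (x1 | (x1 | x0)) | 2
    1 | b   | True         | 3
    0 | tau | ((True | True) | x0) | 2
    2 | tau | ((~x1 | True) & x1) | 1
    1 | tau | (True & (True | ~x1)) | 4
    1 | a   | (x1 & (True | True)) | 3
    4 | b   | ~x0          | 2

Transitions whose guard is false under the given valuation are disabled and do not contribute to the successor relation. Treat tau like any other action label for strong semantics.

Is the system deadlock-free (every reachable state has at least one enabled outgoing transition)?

Answer: DEADLOCK-FREE

Trace:
Reach set: {0,1,2,3,4}
  0: tau→2  [1 exit(s)]
  1: a→3  b→3  tau→4  [3 exit(s)]
  2: tau→1  [1 exit(s)]
  3: tau→2  [1 exit(s)]
  4: b→2  [1 exit(s)]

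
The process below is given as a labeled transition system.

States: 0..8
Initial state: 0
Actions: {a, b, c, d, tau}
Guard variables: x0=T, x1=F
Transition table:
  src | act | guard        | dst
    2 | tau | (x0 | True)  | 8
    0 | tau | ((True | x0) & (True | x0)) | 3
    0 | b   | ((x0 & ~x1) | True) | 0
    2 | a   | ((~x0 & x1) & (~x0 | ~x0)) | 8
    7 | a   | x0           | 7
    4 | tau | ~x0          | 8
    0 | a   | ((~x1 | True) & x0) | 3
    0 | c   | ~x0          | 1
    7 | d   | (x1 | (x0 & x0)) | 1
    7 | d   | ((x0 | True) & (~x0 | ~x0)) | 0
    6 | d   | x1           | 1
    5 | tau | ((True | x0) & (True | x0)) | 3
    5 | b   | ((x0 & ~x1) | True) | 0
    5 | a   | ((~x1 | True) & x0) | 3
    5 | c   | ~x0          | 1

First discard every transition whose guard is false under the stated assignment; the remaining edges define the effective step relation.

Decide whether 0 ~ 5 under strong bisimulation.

Answer: BISIMILAR

Working:
Compute ~ classes (split until stable):
  P[0] = {{0,1,2,3,4,5,6,7,8}}
  P[1] = {{0,5},{1,3,4,6,8},{2},{7}}
stable after 2 split(s): 4 block(s)
class of 0: {0,5}; class of 5: {0,5}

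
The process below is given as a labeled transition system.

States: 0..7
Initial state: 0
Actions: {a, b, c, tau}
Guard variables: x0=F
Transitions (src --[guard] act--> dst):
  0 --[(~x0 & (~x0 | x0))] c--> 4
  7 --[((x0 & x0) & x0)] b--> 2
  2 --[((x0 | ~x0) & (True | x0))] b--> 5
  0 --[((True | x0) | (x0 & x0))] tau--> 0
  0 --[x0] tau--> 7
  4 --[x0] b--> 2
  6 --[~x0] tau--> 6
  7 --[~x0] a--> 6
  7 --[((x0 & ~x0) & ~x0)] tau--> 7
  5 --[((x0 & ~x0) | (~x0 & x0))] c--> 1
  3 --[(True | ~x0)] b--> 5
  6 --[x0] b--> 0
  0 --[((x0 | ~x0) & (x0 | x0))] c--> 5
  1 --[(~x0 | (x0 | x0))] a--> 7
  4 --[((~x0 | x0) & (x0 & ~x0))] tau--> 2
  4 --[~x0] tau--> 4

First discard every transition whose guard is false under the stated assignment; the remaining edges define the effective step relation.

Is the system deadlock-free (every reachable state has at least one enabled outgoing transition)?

Answer: DEADLOCK-FREE

Working:
R = {0,4}
  0: c→4  tau→0  [2 exit(s)]
  4: tau→4  [1 exit(s)]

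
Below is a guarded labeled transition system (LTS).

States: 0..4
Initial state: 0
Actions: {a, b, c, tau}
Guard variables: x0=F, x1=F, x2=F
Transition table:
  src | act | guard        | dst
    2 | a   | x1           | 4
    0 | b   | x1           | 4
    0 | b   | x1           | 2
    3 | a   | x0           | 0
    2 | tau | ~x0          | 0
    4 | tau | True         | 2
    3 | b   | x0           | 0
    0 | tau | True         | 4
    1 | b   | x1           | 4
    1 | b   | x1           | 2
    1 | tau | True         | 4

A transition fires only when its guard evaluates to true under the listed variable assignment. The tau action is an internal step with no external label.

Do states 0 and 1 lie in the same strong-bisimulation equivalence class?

Answer: BISIMILAR

Working:
Bisimulation quotient by refinement:
  P[0] = {{0,1,2,3,4}}
  P[1] = {{0,1,2,4},{3}}
stable after 2 split(s): 2 block(s)
[0]={0,1,2,4}  [1]={0,1,2,4}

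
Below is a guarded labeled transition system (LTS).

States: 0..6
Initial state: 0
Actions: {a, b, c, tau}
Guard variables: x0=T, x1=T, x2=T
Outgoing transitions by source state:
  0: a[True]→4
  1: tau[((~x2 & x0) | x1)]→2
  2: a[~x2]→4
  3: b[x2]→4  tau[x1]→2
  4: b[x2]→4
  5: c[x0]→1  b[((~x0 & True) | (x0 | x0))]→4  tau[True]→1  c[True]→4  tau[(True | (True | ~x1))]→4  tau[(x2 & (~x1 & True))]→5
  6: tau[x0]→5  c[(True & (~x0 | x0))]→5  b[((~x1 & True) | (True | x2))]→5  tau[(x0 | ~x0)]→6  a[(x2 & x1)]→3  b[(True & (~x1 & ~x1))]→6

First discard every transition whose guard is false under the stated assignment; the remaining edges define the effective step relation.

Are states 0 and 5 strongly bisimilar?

Answer: NOT BISIMILAR

Trace:
Refine partition for ~:
  π0 = {{0,1,2,3,4,5,6}}
  π1 = {{0},{1},{2},{3},{4},{5},{6}}
stable after 2 split(s): 7 block(s)
[0]={0}  [5]={5}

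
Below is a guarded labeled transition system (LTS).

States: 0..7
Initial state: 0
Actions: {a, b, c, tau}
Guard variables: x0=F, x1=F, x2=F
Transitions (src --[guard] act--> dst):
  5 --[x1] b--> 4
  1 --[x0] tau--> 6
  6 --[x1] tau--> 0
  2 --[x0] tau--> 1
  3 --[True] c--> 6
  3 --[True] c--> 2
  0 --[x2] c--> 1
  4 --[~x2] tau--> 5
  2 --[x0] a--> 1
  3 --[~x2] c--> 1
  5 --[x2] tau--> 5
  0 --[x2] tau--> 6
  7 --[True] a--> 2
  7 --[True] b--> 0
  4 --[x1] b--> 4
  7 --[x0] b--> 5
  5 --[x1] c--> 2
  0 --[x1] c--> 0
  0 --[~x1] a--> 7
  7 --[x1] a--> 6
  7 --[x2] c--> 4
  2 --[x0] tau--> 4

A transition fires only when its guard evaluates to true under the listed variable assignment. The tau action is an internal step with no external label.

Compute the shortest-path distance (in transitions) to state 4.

Layered search for 4:
  depth 0: {0}
  depth 1: {7}
  depth 2: {2}
4 never appears.

Answer: UNREACHABLE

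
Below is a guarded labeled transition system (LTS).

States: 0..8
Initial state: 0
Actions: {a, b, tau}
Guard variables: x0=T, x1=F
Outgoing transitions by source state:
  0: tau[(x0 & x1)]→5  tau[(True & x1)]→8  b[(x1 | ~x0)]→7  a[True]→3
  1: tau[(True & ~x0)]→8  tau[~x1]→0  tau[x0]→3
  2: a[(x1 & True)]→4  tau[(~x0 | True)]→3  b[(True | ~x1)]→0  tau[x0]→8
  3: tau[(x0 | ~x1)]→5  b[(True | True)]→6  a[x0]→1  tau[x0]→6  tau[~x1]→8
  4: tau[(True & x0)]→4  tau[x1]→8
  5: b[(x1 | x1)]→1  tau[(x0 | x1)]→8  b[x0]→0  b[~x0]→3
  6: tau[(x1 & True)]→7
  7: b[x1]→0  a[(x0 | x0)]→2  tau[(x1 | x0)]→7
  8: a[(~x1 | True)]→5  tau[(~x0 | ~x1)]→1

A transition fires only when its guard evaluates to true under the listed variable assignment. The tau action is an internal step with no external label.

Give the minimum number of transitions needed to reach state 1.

Answer: 2

Trace:
Breadth-first toward 1:
  Layer 0: {0}
  Layer 1: {3}
  Layer 2: {1,5,6,8}
1 enters at depth 2; path a·a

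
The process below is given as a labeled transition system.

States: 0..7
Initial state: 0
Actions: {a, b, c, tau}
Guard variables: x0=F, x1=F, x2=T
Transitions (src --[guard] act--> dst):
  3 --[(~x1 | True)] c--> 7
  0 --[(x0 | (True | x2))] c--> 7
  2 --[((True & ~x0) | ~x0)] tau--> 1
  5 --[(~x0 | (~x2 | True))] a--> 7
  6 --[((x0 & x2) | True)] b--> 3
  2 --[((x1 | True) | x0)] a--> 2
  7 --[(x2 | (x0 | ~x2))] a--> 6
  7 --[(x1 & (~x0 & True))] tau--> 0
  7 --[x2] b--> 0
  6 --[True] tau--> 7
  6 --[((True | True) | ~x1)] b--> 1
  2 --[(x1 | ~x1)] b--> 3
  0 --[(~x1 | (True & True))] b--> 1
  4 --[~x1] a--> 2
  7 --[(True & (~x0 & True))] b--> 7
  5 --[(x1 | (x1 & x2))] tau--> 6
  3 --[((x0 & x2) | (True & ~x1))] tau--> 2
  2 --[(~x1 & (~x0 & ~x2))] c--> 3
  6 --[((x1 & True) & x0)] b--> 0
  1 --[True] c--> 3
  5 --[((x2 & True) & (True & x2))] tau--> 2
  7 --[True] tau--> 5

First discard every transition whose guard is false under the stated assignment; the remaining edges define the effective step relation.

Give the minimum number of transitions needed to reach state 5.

Answer: 2

Analysis:
BFS to 5:
  Layer 0: {0}
  Layer 1: {1,7}
  Layer 2: {3,5,6}
depth(5)=2, e.g. c·tau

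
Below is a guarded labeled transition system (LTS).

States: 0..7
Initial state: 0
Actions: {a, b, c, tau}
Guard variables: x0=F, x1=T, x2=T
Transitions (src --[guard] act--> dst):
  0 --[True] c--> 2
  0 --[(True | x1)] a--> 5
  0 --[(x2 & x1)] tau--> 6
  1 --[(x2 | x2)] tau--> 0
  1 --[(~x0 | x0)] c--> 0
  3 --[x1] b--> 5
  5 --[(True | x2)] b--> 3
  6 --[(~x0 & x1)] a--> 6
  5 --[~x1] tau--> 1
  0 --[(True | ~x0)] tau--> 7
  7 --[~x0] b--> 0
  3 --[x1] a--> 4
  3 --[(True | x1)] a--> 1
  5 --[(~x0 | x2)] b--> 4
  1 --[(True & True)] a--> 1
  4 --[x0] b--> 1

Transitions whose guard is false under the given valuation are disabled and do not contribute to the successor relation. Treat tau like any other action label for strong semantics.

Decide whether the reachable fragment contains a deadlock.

Answer: DEADLOCK at state 2

Analysis:
Reach set: {0,1,2,3,4,5,6,7}
  0: a→5  c→2  tau→6  tau→7  [4 out]
  1: a→1  c→0  tau→0  [3 out]
  2: ∅  [STUCK]
  3: a→1  a→4  b→5  [3 out]
  4: ∅  [STUCK]
  5: b→3  b→4  [2 out]
  6: a→6  [1 out]
  7: b→0  [1 out]
witness 2: c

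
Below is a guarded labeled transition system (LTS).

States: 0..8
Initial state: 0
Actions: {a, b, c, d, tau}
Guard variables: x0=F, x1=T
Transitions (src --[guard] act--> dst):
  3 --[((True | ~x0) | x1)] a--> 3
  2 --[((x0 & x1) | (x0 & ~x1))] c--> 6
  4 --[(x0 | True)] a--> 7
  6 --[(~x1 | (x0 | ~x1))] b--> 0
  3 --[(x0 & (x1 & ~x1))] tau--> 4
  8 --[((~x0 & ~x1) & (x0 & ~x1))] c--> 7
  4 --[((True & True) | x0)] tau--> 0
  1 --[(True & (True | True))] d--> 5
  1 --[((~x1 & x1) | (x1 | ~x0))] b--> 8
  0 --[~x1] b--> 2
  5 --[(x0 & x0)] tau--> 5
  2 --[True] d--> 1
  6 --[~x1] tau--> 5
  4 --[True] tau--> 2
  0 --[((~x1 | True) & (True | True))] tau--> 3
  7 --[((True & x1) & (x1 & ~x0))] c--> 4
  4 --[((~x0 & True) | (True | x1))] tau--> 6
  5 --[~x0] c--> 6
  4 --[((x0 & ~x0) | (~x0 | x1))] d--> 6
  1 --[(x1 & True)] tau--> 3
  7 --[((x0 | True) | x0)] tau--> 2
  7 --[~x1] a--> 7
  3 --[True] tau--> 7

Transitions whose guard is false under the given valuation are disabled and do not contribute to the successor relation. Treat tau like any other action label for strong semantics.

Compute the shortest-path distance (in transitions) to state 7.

BFS to 7:
  Layer 0: {0}
  Layer 1: {3}
  Layer 2: {7}
depth(7)=2, e.g. tau·tau

Answer: 2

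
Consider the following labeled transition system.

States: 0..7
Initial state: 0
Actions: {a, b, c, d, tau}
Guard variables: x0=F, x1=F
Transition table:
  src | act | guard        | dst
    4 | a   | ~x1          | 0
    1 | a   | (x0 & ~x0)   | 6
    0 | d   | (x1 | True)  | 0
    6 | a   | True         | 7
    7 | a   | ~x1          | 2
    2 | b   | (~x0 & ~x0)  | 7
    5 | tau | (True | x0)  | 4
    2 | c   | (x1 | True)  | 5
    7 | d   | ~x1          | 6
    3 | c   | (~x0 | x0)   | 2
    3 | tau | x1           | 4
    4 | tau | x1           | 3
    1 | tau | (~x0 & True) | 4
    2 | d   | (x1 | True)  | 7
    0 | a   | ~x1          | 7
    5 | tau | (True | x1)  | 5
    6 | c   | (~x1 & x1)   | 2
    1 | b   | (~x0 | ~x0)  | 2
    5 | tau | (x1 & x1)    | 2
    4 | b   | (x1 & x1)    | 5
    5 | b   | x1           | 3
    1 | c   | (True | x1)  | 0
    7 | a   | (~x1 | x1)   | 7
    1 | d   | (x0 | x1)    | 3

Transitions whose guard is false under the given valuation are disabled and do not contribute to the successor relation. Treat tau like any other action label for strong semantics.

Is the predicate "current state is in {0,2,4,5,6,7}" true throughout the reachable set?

Answer: INVARIANT HOLDS

Analysis:
Inv-set: {0,2,4,5,6,7}
Reach set: {0,2,4,5,6,7}
  0: safe
  2: safe
  4: safe
  5: safe
  6: safe
  7: safe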